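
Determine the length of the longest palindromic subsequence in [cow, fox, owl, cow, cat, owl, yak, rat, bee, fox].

One longest palindromic subsequence is fox owl cat owl fox (positions 2,3,5,6,10); it reads the same forward and backward, and the interval DP gives dp[1][10] = 5.

5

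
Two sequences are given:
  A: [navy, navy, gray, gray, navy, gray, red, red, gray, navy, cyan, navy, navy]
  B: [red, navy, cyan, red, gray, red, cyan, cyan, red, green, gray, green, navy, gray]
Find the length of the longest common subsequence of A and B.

A longest common subsequence is navy, gray, red, red, gray, navy (length 6); the LCS DP confirms no longer common subsequence exists.

6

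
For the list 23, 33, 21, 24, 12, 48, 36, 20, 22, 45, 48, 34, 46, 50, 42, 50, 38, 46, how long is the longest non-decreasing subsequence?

7

Let dp[i] be the longest non-decreasing subsequence ending at position i. Then dp = [1, 2, 1, 2, 1, 3, 3, 2, 3, 4, 5, 4, 5, 6, 5, 7, 5, 6].
The maximum is 7; one witness is 23, 33, 36, 45, 48, 50, 50 at positions 1,2,7,10,11,14,16.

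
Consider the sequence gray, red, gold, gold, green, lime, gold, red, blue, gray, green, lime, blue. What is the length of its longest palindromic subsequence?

Using dp[i][j] = 2 + dp[i+1][j−1] if the ends match, else max(dp[i+1][j], dp[i][j−1]):
dp[1][13] = 7. A witness is gray red gold lime gold red gray at positions 1,2,3,6,7,8,10.

7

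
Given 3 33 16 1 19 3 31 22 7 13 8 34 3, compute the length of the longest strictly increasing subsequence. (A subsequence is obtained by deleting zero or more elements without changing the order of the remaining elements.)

5

Scanning left to right, the best length ending at each element is: 3→1, 33→2, 16→2, 1→1, 19→3, 3→2, 31→4, 22→4, 7→3, 13→4, 8→4, 34→5, 3→2.
So the longest increasing subsequence has length 5, e.g. 3, 16, 19, 31, 34.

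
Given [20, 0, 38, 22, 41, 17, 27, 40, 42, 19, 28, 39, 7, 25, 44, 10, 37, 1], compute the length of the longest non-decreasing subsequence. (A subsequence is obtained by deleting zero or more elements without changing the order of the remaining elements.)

6

Scanning left to right, the best length ending at each element is: 20→1, 0→1, 38→2, 22→2, 41→3, 17→2, 27→3, 40→4, 42→5, 19→3, 28→4, 39→5, 7→2, 25→4, 44→6, 10→3, 37→5, 1→2.
So the longest non-decreasing subsequence has length 6, e.g. 20, 22, 27, 40, 42, 44.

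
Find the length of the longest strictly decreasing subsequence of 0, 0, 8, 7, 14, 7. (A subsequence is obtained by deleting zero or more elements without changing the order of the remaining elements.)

2

Let dp[i] be the longest decreasing subsequence ending at position i. Then dp = [1, 1, 1, 2, 1, 2].
The maximum is 2; one witness is 8, 7 at positions 3,4.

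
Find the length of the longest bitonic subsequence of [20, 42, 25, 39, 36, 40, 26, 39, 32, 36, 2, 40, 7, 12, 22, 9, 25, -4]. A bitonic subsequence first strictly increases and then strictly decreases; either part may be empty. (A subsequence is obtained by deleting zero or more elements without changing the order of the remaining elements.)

Let inc[i] be the LIS ending at i and dec[i] the longest strictly decreasing subsequence starting at i. inc = [1, 2, 2, 3, 3, 4, 3, 4, 4, 5, 1, 6, 2, 3, 4, 3, 5, 1], dec = [4, 7, 4, 6, 5, 6, 4, 5, 4, 4, 2, 4, 2, 3, 3, 2, 2, 1].
max_i inc[i]+dec[i]−1 = 9, with one witness 20, 25, 39, 40, 39, 36, 22, 9, -4.

9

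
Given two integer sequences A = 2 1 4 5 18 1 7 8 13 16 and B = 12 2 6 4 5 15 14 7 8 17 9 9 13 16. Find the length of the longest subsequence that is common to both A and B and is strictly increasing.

For each value that appears in both, track the longest common increasing run ending there.
The best achievable length is 7; one witness is 2, 4, 5, 7, 8, 13, 16 (A-positions 1,3,4,7,8,9,10, B-positions 2,4,5,8,9,13,14).

7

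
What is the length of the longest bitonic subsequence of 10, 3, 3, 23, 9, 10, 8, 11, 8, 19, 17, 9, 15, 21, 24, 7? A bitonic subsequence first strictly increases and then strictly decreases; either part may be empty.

Let inc[i] be the LIS ending at i and dec[i] the longest strictly decreasing subsequence starting at i. inc = [1, 1, 1, 2, 2, 3, 2, 4, 2, 5, 5, 3, 5, 6, 7, 2], dec = [4, 1, 1, 5, 3, 3, 2, 3, 2, 4, 3, 2, 2, 2, 2, 1].
max_i inc[i]+dec[i]−1 = 8, with one witness 3, 9, 10, 11, 19, 17, 15, 7.

8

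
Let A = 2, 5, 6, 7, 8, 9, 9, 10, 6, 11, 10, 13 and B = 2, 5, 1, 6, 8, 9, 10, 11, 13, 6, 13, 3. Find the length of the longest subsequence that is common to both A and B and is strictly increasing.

For each value that appears in both, track the longest common increasing run ending there.
The best achievable length is 8; one witness is 2, 5, 6, 8, 9, 10, 11, 13 (A-positions 1,2,3,5,6,8,10,12, B-positions 1,2,4,5,6,7,8,9).

8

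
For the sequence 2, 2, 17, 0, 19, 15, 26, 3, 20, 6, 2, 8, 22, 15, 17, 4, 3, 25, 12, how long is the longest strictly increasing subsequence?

7

Let dp[i] be the longest increasing subsequence ending at position i. Then dp = [1, 1, 2, 1, 3, 2, 4, 2, 4, 3, 2, 4, 5, 5, 6, 3, 3, 7, 5].
The maximum is 7; one witness is 2, 3, 6, 8, 15, 17, 25 at positions 1,8,10,12,14,15,18.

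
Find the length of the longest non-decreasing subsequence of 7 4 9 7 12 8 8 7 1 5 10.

5

Scanning left to right, the best length ending at each element is: 7→1, 4→1, 9→2, 7→2, 12→3, 8→3, 8→4, 7→3, 1→1, 5→2, 10→5.
So the longest non-decreasing subsequence has length 5, e.g. 7, 7, 8, 8, 10.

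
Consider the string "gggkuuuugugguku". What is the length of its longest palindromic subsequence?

Using dp[i][j] = 2 + dp[i+1][j−1] if the ends match, else max(dp[i+1][j], dp[i][j−1]):
dp[1][15] = 10. A witness is ggguuuuggg at positions 1,2,3,5,6,7,8,9,11,12.

10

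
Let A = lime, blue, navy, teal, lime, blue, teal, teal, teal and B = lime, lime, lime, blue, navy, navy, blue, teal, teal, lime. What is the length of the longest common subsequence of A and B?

Backtracking the LCS table gives one alignment: lime (A1,B3) → blue (A2,B4) → navy (A3,B6) → blue (A6,B7) → teal (A7,B8) → teal (A8,B9).
So the longest common subsequence has length 6.

6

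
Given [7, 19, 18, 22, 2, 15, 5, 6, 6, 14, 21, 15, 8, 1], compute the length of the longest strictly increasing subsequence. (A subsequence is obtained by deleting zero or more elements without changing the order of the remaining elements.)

5

Scanning left to right, the best length ending at each element is: 7→1, 19→2, 18→2, 22→3, 2→1, 15→2, 5→2, 6→3, 6→3, 14→4, 21→5, 15→5, 8→4, 1→1.
So the longest increasing subsequence has length 5, e.g. 2, 5, 6, 14, 21.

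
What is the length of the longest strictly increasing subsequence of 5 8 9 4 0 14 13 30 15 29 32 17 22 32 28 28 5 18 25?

8

Let dp[i] be the longest increasing subsequence ending at position i. Then dp = [1, 2, 3, 1, 1, 4, 4, 5, 5, 6, 7, 6, 7, 8, 8, 8, 2, 7, 8].
The maximum is 8; one witness is 5, 8, 9, 14, 15, 17, 22, 32 at positions 1,2,3,6,9,12,13,14.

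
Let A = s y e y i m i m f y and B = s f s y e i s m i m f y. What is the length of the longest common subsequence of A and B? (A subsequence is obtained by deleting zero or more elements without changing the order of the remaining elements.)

9

Backtracking the LCS table gives one alignment: s (A1,B3) → y (A2,B4) → e (A3,B5) → i (A5,B6) → m (A6,B8) → i (A7,B9) → m (A8,B10) → f (A9,B11) → y (A10,B12).
So the longest common subsequence has length 9.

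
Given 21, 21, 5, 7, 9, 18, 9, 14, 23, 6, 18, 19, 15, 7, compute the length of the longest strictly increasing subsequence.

6

One longest increasing subsequence is 5, 7, 9, 14, 18, 19 (positions 3,4,5,8,11,12), of length 6; no longer one exists.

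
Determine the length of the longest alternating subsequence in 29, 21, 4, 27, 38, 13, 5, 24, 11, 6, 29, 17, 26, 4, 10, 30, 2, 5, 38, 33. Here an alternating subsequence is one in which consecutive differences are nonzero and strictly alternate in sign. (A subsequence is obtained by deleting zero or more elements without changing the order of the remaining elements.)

Track the best alternating length ending on an up-step vs a down-step at each position: up/down = 1/1, 1/2, 1/2, 3/2, 3/1, 3/4, 3/4, 5/4, 5/6, 5/6, 7/4, 7/8, 9/8, 1/10, 11/10, 11/4, 1/12, 13/12, 13/1, 13/14.
The maximum over both is 14; one such subsequence is 29, 21, 27, 13, 24, 11, 29, 17, 26, 4, 10, 2, 38, 33.

14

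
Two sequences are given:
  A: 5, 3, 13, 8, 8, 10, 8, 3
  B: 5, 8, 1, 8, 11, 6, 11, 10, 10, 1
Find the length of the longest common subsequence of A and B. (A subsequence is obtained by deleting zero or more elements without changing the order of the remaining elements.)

A longest common subsequence is 5, 8, 8, 10 (length 4); the LCS DP confirms no longer common subsequence exists.

4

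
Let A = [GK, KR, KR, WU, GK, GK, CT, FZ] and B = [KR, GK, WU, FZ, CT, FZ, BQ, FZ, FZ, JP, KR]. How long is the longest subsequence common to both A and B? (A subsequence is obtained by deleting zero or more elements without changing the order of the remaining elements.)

A longest common subsequence is GK, WU, CT, FZ (length 4); the LCS DP confirms no longer common subsequence exists.

4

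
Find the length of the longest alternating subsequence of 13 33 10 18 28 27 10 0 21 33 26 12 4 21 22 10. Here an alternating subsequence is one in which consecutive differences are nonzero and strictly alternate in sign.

9

Track the best alternating length ending on an up-step vs a down-step at each position: up/down = 1/1, 2/1, 1/3, 4/3, 4/3, 4/5, 1/5, 1/5, 6/5, 6/1, 6/7, 6/7, 6/7, 8/7, 8/7, 8/9.
The maximum over both is 9; one such subsequence is 13, 33, 10, 18, 10, 21, 12, 21, 10.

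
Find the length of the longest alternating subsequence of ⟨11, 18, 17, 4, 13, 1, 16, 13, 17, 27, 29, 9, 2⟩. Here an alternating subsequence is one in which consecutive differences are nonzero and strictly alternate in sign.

A longest alternating subsequence is 11, 18, 4, 13, 1, 16, 13, 17, 9 (positions 1,2,4,5,6,7,8,9,12); its 8 consecutive differences strictly alternate in sign, and length 9 is optimal.

9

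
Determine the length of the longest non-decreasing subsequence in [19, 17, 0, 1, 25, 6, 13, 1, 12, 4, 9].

Scanning left to right, the best length ending at each element is: 19→1, 17→1, 0→1, 1→2, 25→3, 6→3, 13→4, 1→3, 12→4, 4→4, 9→5.
So the longest non-decreasing subsequence has length 5, e.g. 0, 1, 1, 4, 9.

5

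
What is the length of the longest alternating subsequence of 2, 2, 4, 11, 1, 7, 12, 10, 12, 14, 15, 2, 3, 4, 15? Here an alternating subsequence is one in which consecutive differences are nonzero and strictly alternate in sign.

8

A longest alternating subsequence is 2, 4, 1, 12, 10, 12, 2, 3 (positions 1,3,5,7,8,9,12,13); its 7 consecutive differences strictly alternate in sign, and length 8 is optimal.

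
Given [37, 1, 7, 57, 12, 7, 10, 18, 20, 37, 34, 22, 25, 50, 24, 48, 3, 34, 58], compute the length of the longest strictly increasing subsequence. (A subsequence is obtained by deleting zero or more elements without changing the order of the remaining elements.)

9

Let dp[i] be the longest increasing subsequence ending at position i. Then dp = [1, 1, 2, 3, 3, 2, 3, 4, 5, 6, 6, 6, 7, 8, 7, 8, 2, 8, 9].
The maximum is 9; one witness is 1, 7, 12, 18, 20, 22, 25, 50, 58 at positions 2,3,5,8,9,12,13,14,19.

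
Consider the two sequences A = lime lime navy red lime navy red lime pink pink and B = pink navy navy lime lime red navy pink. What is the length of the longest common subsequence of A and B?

A longest common subsequence is lime, lime, red, navy, pink (length 5); the LCS DP confirms no longer common subsequence exists.

5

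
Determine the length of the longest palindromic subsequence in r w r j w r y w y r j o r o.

9

Using dp[i][j] = 2 + dp[i+1][j−1] if the ends match, else max(dp[i+1][j], dp[i][j−1]):
dp[1][14] = 9. A witness is rjrywyrjr at positions 3,4,6,7,8,9,10,11,13.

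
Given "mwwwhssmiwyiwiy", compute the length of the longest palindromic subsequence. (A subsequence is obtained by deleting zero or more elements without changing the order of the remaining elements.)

One longest palindromic subsequence is wwssww (positions 3,4,6,7,10,13); it reads the same forward and backward, and the interval DP gives dp[1][15] = 6.

6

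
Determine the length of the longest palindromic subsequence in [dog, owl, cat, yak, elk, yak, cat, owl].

Using dp[i][j] = 2 + dp[i+1][j−1] if the ends match, else max(dp[i+1][j], dp[i][j−1]):
dp[1][8] = 7. A witness is owl cat yak elk yak cat owl at positions 2,3,4,5,6,7,8.

7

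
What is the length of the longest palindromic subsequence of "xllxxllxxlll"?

10

Using dp[i][j] = 2 + dp[i+1][j−1] if the ends match, else max(dp[i+1][j], dp[i][j−1]):
dp[1][12] = 10. A witness is llxxllxxll at positions 2,3,4,5,6,7,8,9,11,12.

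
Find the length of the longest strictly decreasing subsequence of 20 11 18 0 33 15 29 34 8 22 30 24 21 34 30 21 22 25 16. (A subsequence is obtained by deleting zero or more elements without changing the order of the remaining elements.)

5

Let dp[i] be the longest decreasing subsequence ending at position i. Then dp = [1, 2, 2, 3, 1, 3, 2, 1, 4, 3, 2, 3, 4, 1, 2, 4, 4, 3, 5].
The maximum is 5; one witness is 33, 29, 22, 21, 16 at positions 5,7,10,13,19.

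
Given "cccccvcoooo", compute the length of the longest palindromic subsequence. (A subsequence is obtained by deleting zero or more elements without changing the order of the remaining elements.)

Using dp[i][j] = 2 + dp[i+1][j−1] if the ends match, else max(dp[i+1][j], dp[i][j−1]):
dp[1][11] = 6. A witness is cccccc at positions 1,2,3,4,5,7.

6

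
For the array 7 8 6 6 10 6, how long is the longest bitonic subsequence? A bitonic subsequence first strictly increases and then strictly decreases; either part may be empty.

4

One longest bitonic subsequence is 7, 8, 10, 6 (positions 1,2,5,6): it rises to 10 then falls. Length 4 is optimal.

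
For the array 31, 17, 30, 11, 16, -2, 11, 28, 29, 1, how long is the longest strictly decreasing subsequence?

5

Let dp[i] be the longest decreasing subsequence ending at position i. Then dp = [1, 2, 2, 3, 3, 4, 4, 3, 3, 5].
The maximum is 5; one witness is 31, 17, 16, 11, 1 at positions 1,2,5,7,10.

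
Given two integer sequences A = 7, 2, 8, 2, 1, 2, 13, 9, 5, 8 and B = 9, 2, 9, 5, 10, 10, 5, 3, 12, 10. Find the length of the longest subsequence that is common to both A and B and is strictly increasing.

2

For each value that appears in both, track the longest common increasing run ending there.
The best achievable length is 2; one witness is 2, 9 (A-positions 2,8, B-positions 2,3).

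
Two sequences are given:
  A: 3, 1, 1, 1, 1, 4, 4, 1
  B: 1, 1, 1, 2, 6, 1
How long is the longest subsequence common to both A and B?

A longest common subsequence is 1, 1, 1, 1 (length 4); the LCS DP confirms no longer common subsequence exists.

4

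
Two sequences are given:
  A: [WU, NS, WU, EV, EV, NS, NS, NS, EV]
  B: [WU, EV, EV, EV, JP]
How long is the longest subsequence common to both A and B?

Backtracking the LCS table gives one alignment: WU (A3,B1) → EV (A4,B2) → EV (A5,B3) → EV (A9,B4).
So the longest common subsequence has length 4.

4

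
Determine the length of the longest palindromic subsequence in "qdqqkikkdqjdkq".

9

Using dp[i][j] = 2 + dp[i+1][j−1] if the ends match, else max(dp[i+1][j], dp[i][j−1]):
dp[1][14] = 9. A witness is qdqkkkqdq at positions 1,2,4,5,7,8,10,12,14.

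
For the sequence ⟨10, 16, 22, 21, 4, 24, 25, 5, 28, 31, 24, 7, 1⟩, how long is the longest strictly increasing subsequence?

7

One longest increasing subsequence is 10, 16, 22, 24, 25, 28, 31 (positions 1,2,3,6,7,9,10), of length 7; no longer one exists.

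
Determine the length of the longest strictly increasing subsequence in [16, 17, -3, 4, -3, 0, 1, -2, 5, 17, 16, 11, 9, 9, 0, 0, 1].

5

One longest increasing subsequence is -3, 0, 1, 5, 17 (positions 3,6,7,9,10), of length 5; no longer one exists.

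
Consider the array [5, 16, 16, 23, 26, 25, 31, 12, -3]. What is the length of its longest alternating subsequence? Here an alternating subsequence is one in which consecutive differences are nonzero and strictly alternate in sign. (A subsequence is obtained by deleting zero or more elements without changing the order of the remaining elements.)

5

Track the best alternating length ending on an up-step vs a down-step at each position: up/down = 1/1, 2/1, 2/1, 2/1, 2/1, 2/3, 4/1, 2/5, 1/5.
The maximum over both is 5; one such subsequence is 5, 26, 25, 31, 12.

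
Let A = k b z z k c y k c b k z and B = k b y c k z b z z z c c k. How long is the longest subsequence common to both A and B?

Backtracking the LCS table gives one alignment: k (A1,B5) → b (A2,B7) → z (A3,B9) → z (A4,B10) → c (A6,B11) → c (A9,B12) → k (A11,B13).
So the longest common subsequence has length 7.

7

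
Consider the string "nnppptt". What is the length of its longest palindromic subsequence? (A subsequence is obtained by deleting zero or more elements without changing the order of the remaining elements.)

Using dp[i][j] = 2 + dp[i+1][j−1] if the ends match, else max(dp[i+1][j], dp[i][j−1]):
dp[1][7] = 3. A witness is ppp at positions 3,4,5.

3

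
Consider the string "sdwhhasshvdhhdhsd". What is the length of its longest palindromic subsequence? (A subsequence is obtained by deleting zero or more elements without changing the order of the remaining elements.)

One longest palindromic subsequence is dshdhhdhsd (positions 2,7,9,11,12,13,14,15,16,17); it reads the same forward and backward, and the interval DP gives dp[1][17] = 10.

10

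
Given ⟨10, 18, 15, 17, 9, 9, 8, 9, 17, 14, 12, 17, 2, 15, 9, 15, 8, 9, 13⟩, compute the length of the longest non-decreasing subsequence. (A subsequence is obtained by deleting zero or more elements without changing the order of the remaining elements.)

6

One longest non-decreasing subsequence is 9, 9, 9, 14, 15, 15 (positions 5,6,8,10,14,16), of length 6; no longer one exists.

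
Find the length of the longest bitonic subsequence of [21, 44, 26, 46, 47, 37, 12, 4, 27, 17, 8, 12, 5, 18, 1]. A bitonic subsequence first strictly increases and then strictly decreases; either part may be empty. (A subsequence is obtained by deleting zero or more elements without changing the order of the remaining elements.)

One longest bitonic subsequence is 21, 44, 46, 47, 37, 27, 17, 12, 5, 1 (positions 1,2,4,5,6,9,10,12,13,15): it rises to 47 then falls. Length 10 is optimal.

10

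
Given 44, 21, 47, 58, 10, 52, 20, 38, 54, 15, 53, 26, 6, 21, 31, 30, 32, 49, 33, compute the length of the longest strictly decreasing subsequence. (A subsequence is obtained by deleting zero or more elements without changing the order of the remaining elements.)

5

Scanning left to right, the best length ending at each element is: 44→1, 21→2, 47→1, 58→1, 10→3, 52→2, 20→3, 38→3, 54→2, 15→4, 53→3, 26→4, 6→5, 21→5, 31→4, 30→5, 32→4, 49→4, 33→5.
So the longest decreasing subsequence has length 5, e.g. 44, 21, 20, 15, 6.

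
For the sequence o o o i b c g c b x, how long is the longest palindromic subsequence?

Using dp[i][j] = 2 + dp[i+1][j−1] if the ends match, else max(dp[i+1][j], dp[i][j−1]):
dp[1][10] = 5. A witness is bcgcb at positions 5,6,7,8,9.

5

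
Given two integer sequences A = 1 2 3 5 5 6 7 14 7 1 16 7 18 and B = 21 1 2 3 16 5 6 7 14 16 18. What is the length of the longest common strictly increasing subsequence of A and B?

9

A longest common strictly increasing subsequence is 1, 2, 3, 5, 6, 7, 14, 16, 18 (length 9); it appears in order in both A and B, and no longer such subsequence exists.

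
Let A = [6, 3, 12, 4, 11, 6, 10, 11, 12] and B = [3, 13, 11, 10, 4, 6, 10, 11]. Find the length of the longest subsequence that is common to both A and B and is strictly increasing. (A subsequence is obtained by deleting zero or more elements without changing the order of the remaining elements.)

For each value that appears in both, track the longest common increasing run ending there.
The best achievable length is 5; one witness is 3, 4, 6, 10, 11 (A-positions 2,4,6,7,8, B-positions 1,5,6,7,8).

5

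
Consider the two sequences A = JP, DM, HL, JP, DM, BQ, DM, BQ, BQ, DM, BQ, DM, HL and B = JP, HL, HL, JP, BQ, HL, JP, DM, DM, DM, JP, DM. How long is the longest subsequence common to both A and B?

Backtracking the LCS table gives one alignment: JP (A1,B4) → HL (A3,B6) → JP (A4,B7) → DM (A5,B8) → DM (A7,B9) → DM (A10,B10) → DM (A12,B12).
So the longest common subsequence has length 7.

7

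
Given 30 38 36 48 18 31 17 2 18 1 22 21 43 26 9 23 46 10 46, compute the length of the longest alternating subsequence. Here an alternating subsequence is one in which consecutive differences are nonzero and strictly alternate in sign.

A longest alternating subsequence is 30, 38, 36, 48, 18, 31, 17, 18, 1, 22, 21, 43, 9, 23, 10, 46 (positions 1,2,3,4,5,6,7,9,10,11,12,13,15,16,18,19); its 15 consecutive differences strictly alternate in sign, and length 16 is optimal.

16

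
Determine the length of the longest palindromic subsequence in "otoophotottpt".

Using dp[i][j] = 2 + dp[i+1][j−1] if the ends match, else max(dp[i+1][j], dp[i][j−1]):
dp[1][13] = 7. A witness is tptttpt at positions 2,5,8,10,11,12,13.

7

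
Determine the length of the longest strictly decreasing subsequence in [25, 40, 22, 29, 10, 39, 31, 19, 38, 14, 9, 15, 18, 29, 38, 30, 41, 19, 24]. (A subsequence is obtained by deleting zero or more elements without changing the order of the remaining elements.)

6

Scanning left to right, the best length ending at each element is: 25→1, 40→1, 22→2, 29→2, 10→3, 39→2, 31→3, 19→4, 38→3, 14→5, 9→6, 15→5, 18→5, 29→4, 38→3, 30→4, 41→1, 19→5, 24→5.
So the longest decreasing subsequence has length 6, e.g. 40, 39, 31, 19, 14, 9.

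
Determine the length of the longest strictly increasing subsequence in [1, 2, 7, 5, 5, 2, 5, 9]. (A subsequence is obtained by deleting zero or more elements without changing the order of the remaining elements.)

One longest increasing subsequence is 1, 2, 7, 9 (positions 1,2,3,8), of length 4; no longer one exists.

4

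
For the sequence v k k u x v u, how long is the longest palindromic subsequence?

Using dp[i][j] = 2 + dp[i+1][j−1] if the ends match, else max(dp[i+1][j], dp[i][j−1]):
dp[1][7] = 4. A witness is vkkv at positions 1,2,3,6.

4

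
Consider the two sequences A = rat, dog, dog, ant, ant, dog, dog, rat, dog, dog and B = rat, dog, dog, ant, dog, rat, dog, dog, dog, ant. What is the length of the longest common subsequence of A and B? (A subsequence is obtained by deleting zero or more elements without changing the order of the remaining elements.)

8

A longest common subsequence is rat, dog, dog, ant, dog, dog, dog, dog (length 8); the LCS DP confirms no longer common subsequence exists.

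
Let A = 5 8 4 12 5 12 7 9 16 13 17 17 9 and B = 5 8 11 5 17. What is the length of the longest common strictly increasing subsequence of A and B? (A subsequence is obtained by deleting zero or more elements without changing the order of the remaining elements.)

3

For each value that appears in both, track the longest common increasing run ending there.
The best achievable length is 3; one witness is 5, 8, 17 (A-positions 1,2,11, B-positions 1,2,5).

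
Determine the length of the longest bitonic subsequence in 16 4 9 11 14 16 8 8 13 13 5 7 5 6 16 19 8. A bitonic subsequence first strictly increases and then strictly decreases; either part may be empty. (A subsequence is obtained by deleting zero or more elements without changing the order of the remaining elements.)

8

Let inc[i] be the LIS ending at i and dec[i] the longest strictly decreasing subsequence starting at i. inc = [1, 1, 2, 3, 4, 5, 2, 2, 4, 4, 2, 3, 2, 3, 5, 6, 4], dec = [5, 1, 4, 4, 4, 4, 3, 3, 3, 3, 1, 2, 1, 1, 2, 2, 1].
max_i inc[i]+dec[i]−1 = 8, with one witness 4, 9, 11, 14, 16, 13, 7, 6.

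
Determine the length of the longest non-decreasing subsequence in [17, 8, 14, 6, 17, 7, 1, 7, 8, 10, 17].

One longest non-decreasing subsequence is 6, 7, 7, 8, 10, 17 (positions 4,6,8,9,10,11), of length 6; no longer one exists.

6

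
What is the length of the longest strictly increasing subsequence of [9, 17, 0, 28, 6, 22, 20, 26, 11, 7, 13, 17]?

One longest increasing subsequence is 0, 6, 11, 13, 17 (positions 3,5,9,11,12), of length 5; no longer one exists.

5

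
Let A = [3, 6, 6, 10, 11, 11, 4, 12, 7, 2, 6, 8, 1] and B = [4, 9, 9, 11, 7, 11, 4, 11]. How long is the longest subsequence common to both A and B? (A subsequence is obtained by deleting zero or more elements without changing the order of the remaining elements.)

3

Backtracking the LCS table gives one alignment: 11 (A5,B4) → 11 (A6,B6) → 4 (A7,B7).
So the longest common subsequence has length 3.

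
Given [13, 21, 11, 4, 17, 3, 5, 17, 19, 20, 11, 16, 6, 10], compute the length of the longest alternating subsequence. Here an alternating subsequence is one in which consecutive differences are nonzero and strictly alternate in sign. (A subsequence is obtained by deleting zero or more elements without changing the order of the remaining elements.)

Track the best alternating length ending on an up-step vs a down-step at each position: up/down = 1/1, 2/1, 1/3, 1/3, 4/3, 1/5, 6/5, 6/3, 6/3, 6/3, 6/7, 8/7, 6/9, 10/9.
The maximum over both is 10; one such subsequence is 13, 21, 11, 17, 3, 17, 11, 16, 6, 10.

10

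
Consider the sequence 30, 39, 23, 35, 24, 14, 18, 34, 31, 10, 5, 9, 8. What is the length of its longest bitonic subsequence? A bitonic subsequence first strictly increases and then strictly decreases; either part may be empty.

Let inc[i] be the LIS ending at i and dec[i] the longest strictly decreasing subsequence starting at i. inc = [1, 2, 1, 2, 2, 1, 2, 3, 3, 1, 1, 2, 2], dec = [6, 7, 5, 6, 5, 4, 4, 5, 4, 3, 1, 2, 1].
max_i inc[i]+dec[i]−1 = 8, with one witness 30, 39, 35, 34, 31, 10, 9, 8.

8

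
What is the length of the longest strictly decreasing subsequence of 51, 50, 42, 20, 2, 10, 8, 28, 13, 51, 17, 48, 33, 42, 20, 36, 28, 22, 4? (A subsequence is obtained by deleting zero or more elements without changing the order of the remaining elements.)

8

Let dp[i] be the longest decreasing subsequence ending at position i. Then dp = [1, 2, 3, 4, 5, 5, 6, 4, 5, 1, 5, 3, 4, 4, 5, 5, 6, 7, 8].
The maximum is 8; one witness is 51, 50, 48, 42, 36, 28, 22, 4 at positions 1,2,12,14,16,17,18,19.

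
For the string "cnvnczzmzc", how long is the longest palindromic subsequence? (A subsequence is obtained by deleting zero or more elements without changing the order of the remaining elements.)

5

Using dp[i][j] = 2 + dp[i+1][j−1] if the ends match, else max(dp[i+1][j], dp[i][j−1]):
dp[1][10] = 5. A witness is czmzc at positions 1,6,8,9,10.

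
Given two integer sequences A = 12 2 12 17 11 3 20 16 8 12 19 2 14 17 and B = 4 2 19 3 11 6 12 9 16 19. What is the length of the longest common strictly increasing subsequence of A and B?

4

For each value that appears in both, track the longest common increasing run ending there.
The best achievable length is 4; one witness is 2, 3, 12, 19 (A-positions 2,6,10,11, B-positions 2,4,7,10).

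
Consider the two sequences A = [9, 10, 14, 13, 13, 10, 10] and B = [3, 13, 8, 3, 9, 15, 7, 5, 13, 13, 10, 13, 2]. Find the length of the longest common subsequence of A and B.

Backtracking the LCS table gives one alignment: 9 (A1,B5) → 13 (A4,B9) → 13 (A5,B10) → 10 (A6,B11).
So the longest common subsequence has length 4.

4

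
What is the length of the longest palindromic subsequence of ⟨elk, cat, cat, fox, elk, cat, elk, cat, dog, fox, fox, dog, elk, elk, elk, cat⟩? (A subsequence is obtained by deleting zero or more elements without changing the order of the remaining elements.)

10

One longest palindromic subsequence is cat elk elk dog fox fox dog elk elk cat (positions 2,5,7,9,10,11,12,14,15,16); it reads the same forward and backward, and the interval DP gives dp[1][16] = 10.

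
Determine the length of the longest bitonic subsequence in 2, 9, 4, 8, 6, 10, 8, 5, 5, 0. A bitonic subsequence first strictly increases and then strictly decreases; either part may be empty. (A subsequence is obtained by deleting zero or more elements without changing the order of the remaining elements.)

One longest bitonic subsequence is 2, 4, 8, 10, 8, 5, 0 (positions 1,3,4,6,7,9,10): it rises to 10 then falls. Length 7 is optimal.

7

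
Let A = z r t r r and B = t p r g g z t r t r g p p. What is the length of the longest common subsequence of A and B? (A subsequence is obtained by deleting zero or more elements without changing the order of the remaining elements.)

Backtracking the LCS table gives one alignment: z (A1,B6) → r (A2,B8) → t (A3,B9) → r (A4,B10).
So the longest common subsequence has length 4.

4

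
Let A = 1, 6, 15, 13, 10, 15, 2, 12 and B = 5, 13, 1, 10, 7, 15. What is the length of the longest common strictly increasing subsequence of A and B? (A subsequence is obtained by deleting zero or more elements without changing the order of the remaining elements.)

3

A longest common strictly increasing subsequence is 1, 10, 15 (length 3); it appears in order in both A and B, and no longer such subsequence exists.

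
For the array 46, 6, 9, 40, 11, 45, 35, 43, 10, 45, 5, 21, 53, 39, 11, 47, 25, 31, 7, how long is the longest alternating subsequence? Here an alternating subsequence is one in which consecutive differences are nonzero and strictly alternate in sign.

Track the best alternating length ending on an up-step vs a down-step at each position: up/down = 1/1, 1/2, 3/2, 3/2, 3/4, 5/2, 5/6, 7/6, 3/8, 9/2, 1/10, 11/10, 11/1, 11/12, 11/12, 13/12, 13/14, 15/14, 11/16.
The maximum over both is 16; one such subsequence is 46, 6, 40, 11, 45, 35, 43, 10, 45, 5, 53, 39, 47, 25, 31, 7.

16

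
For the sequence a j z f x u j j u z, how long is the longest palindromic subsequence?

One longest palindromic subsequence is zujjuz (positions 3,6,7,8,9,10); it reads the same forward and backward, and the interval DP gives dp[1][10] = 6.

6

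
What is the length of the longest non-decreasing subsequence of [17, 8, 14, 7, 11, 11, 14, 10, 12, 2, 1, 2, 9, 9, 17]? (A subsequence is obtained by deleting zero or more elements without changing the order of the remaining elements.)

5

Scanning left to right, the best length ending at each element is: 17→1, 8→1, 14→2, 7→1, 11→2, 11→3, 14→4, 10→2, 12→4, 2→1, 1→1, 2→2, 9→3, 9→4, 17→5.
So the longest non-decreasing subsequence has length 5, e.g. 8, 11, 11, 14, 17.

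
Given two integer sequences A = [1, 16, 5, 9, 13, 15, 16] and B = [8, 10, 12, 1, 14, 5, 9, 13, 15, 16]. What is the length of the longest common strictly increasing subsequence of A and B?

For each value that appears in both, track the longest common increasing run ending there.
The best achievable length is 6; one witness is 1, 5, 9, 13, 15, 16 (A-positions 1,3,4,5,6,7, B-positions 4,6,7,8,9,10).

6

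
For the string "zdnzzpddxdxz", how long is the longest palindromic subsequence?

6

One longest palindromic subsequence is zddddz (positions 1,2,7,8,10,12); it reads the same forward and backward, and the interval DP gives dp[1][12] = 6.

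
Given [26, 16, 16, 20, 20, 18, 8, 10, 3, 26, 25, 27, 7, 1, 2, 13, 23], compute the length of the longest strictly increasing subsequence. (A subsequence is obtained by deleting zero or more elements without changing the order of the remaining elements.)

Let dp[i] be the longest increasing subsequence ending at position i. Then dp = [1, 1, 1, 2, 2, 2, 1, 2, 1, 3, 3, 4, 2, 1, 2, 3, 4].
The maximum is 4; one witness is 16, 20, 26, 27 at positions 2,4,10,12.

4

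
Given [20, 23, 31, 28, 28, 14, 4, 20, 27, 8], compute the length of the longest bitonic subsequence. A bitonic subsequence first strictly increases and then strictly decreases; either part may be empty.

One longest bitonic subsequence is 20, 23, 31, 28, 27, 8 (positions 1,2,3,5,9,10): it rises to 31 then falls. Length 6 is optimal.

6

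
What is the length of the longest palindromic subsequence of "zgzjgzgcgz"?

7

One longest palindromic subsequence is zggzggz (positions 1,2,5,6,7,9,10); it reads the same forward and backward, and the interval DP gives dp[1][10] = 7.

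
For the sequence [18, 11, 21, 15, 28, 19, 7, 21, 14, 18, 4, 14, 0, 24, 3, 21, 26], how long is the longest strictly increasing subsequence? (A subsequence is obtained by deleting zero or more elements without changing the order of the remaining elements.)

Let dp[i] be the longest increasing subsequence ending at position i. Then dp = [1, 1, 2, 2, 3, 3, 1, 4, 2, 3, 1, 2, 1, 5, 2, 4, 6].
The maximum is 6; one witness is 11, 15, 19, 21, 24, 26 at positions 2,4,6,8,14,17.

6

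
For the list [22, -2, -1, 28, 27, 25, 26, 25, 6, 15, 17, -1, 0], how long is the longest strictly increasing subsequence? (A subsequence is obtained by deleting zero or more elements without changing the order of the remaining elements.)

5

Let dp[i] be the longest increasing subsequence ending at position i. Then dp = [1, 1, 2, 3, 3, 3, 4, 3, 3, 4, 5, 2, 3].
The maximum is 5; one witness is -2, -1, 6, 15, 17 at positions 2,3,9,10,11.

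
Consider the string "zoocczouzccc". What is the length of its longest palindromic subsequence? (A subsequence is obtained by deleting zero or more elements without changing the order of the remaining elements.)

7

Using dp[i][j] = 2 + dp[i+1][j−1] if the ends match, else max(dp[i+1][j], dp[i][j−1]):
dp[1][12] = 7. A witness is cczuzcc at positions 4,5,6,8,9,11,12.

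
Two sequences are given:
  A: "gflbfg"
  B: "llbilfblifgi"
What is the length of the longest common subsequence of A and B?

A longest common subsequence is flfg (length 4); the LCS DP confirms no longer common subsequence exists.

4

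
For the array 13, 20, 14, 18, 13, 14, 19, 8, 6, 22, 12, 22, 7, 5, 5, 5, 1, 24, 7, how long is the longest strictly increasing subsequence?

Let dp[i] be the longest increasing subsequence ending at position i. Then dp = [1, 2, 2, 3, 1, 2, 4, 1, 1, 5, 2, 5, 2, 1, 1, 1, 1, 6, 2].
The maximum is 6; one witness is 13, 14, 18, 19, 22, 24 at positions 1,3,4,7,10,18.

6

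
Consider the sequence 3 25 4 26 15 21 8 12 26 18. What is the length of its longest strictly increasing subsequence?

One longest increasing subsequence is 3, 4, 15, 21, 26 (positions 1,3,5,6,9), of length 5; no longer one exists.

5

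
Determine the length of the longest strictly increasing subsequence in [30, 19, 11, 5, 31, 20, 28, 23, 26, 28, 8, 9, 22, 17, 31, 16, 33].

One longest increasing subsequence is 19, 20, 23, 26, 28, 31, 33 (positions 2,6,8,9,10,15,17), of length 7; no longer one exists.

7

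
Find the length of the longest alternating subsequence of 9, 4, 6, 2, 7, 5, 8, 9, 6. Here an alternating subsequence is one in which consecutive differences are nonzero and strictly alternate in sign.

8

Track the best alternating length ending on an up-step vs a down-step at each position: up/down = 1/1, 1/2, 3/2, 1/4, 5/2, 5/6, 7/2, 7/1, 7/8.
The maximum over both is 8; one such subsequence is 9, 4, 6, 2, 7, 5, 8, 6.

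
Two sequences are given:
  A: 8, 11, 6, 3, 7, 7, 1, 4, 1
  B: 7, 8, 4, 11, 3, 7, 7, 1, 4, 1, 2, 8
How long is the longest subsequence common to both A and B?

8

Backtracking the LCS table gives one alignment: 8 (A1,B2) → 11 (A2,B4) → 3 (A4,B5) → 7 (A5,B6) → 7 (A6,B7) → 1 (A7,B8) → 4 (A8,B9) → 1 (A9,B10).
So the longest common subsequence has length 8.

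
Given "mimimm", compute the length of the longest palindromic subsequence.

One longest palindromic subsequence is mmimm (positions 1,3,4,5,6); it reads the same forward and backward, and the interval DP gives dp[1][6] = 5.

5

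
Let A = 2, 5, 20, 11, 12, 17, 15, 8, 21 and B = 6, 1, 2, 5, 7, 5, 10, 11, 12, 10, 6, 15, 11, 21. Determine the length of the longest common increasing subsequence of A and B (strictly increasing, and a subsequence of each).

6

A longest common strictly increasing subsequence is 2, 5, 11, 12, 15, 21 (length 6); it appears in order in both A and B, and no longer such subsequence exists.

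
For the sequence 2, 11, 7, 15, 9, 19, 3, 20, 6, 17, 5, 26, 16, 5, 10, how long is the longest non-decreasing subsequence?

6

Let dp[i] be the longest non-decreasing subsequence ending at position i. Then dp = [1, 2, 2, 3, 3, 4, 2, 5, 3, 4, 3, 6, 4, 4, 5].
The maximum is 6; one witness is 2, 11, 15, 19, 20, 26 at positions 1,2,4,6,8,12.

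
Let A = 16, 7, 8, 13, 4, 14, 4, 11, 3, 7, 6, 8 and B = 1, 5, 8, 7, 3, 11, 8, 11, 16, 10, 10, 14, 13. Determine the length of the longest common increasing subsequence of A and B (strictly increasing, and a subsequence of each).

A longest common strictly increasing subsequence is 7, 8, 11 (length 3); it appears in order in both A and B, and no longer such subsequence exists.

3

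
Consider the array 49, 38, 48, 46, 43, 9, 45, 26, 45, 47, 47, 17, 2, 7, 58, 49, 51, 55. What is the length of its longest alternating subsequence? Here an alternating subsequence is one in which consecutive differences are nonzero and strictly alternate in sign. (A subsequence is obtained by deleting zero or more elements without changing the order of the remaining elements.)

A longest alternating subsequence is 49, 38, 48, 43, 45, 26, 45, 17, 58, 49, 51 (positions 1,2,3,5,7,8,9,12,15,16,17); its 10 consecutive differences strictly alternate in sign, and length 11 is optimal.

11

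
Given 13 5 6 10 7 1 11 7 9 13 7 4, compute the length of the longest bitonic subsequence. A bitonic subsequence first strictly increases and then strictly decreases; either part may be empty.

7

Let inc[i] be the LIS ending at i and dec[i] the longest strictly decreasing subsequence starting at i. inc = [1, 1, 2, 3, 3, 1, 4, 3, 4, 5, 3, 2], dec = [5, 2, 2, 4, 2, 1, 4, 2, 3, 3, 2, 1].
max_i inc[i]+dec[i]−1 = 7, with one witness 5, 6, 10, 11, 9, 7, 4.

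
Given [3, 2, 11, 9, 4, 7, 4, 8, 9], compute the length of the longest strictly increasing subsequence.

5

Let dp[i] be the longest increasing subsequence ending at position i. Then dp = [1, 1, 2, 2, 2, 3, 2, 4, 5].
The maximum is 5; one witness is 3, 4, 7, 8, 9 at positions 1,5,6,8,9.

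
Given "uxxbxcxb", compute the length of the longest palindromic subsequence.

5

Using dp[i][j] = 2 + dp[i+1][j−1] if the ends match, else max(dp[i+1][j], dp[i][j−1]):
dp[1][8] = 5. A witness is bxcxb at positions 4,5,6,7,8.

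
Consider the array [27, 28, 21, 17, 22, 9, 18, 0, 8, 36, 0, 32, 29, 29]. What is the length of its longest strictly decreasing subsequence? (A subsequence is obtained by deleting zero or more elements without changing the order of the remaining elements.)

6

Scanning left to right, the best length ending at each element is: 27→1, 28→1, 21→2, 17→3, 22→2, 9→4, 18→3, 0→5, 8→5, 36→1, 0→6, 32→2, 29→3, 29→3.
So the longest decreasing subsequence has length 6, e.g. 27, 21, 17, 9, 8, 0.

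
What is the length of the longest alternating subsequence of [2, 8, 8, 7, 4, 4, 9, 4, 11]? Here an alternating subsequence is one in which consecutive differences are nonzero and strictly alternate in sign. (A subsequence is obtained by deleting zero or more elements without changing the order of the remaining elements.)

6

A longest alternating subsequence is 2, 8, 7, 9, 4, 11 (positions 1,2,4,7,8,9); its 5 consecutive differences strictly alternate in sign, and length 6 is optimal.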